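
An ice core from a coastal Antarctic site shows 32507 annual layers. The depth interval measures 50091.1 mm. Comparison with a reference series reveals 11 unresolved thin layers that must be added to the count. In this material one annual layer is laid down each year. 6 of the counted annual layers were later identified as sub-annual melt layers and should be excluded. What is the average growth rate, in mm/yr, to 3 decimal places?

Adjusted count: 32507 − 6 + 11 = 32512 annual layers.
Mean rate = 50091.1 mm / 32512 years ≈ 1.541 mm/yr.

1.541 mm/yr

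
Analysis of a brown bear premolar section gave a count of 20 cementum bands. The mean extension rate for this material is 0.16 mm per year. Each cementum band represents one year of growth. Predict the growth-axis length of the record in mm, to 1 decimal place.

3.2 mm

The record spans 20 years at 0.16 mm per year.
Predicted length = 0.16 mm/year × 20 years = 3.2 mm.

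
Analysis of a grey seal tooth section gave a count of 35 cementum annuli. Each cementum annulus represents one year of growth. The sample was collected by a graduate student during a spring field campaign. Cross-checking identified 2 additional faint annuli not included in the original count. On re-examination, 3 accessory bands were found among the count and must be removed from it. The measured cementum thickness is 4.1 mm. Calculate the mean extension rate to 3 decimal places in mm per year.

Adjusted count: 35 − 3 + 2 = 34 cementum annuli.
Mean rate = 4.1 mm / 34 years ≈ 0.121 mm per year.

0.121 mm per year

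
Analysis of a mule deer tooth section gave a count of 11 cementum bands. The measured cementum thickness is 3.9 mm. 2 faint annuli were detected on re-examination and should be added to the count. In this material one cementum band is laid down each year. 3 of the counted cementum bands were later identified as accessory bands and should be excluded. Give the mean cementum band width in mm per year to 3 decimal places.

Adjusted count: 11 − 3 + 2 = 10 cementum bands.
3.9 mm over 10 years gives 3.9 / 10 ≈ 0.390 mm per year.

0.390 mm per year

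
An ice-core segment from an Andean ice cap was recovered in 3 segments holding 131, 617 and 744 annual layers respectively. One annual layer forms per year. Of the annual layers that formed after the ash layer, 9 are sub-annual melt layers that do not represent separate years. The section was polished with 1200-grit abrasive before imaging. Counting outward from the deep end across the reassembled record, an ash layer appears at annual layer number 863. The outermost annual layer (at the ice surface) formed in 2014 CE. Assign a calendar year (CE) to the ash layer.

Total annual layers = 131 + 617 + 744 = 1492.
1492 − 863 = 629 annual layers lie beyond the ash layer toward the ice surface.
Excluding 9 false annual layers: 629 − 9 = 620.
Counting back 620 years from 2014 CE places the ash layer in 2014 − 620 = 1394 CE.

1394 CE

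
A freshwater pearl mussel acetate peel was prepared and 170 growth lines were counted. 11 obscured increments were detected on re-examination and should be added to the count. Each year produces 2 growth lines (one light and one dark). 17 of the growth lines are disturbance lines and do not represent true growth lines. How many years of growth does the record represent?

82 years

True growth line count = 170 − 17 + 11 = 164.
164 growth lines at 2 per year is 164 / 2 = 82 years.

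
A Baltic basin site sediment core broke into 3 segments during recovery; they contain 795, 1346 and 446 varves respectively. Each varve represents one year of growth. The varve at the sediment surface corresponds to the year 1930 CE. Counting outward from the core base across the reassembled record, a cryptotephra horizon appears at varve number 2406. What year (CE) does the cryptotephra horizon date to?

1749 CE

Total varves = 795 + 1346 + 446 = 2587.
The cryptotephra horizon sits at varve 2406 from the core base, so 2587 − 2406 = 181 varves formed after it.
The varve at the sediment surface is 1930 CE, so the cryptotephra horizon dates to 1930 − 181 = 1749 CE.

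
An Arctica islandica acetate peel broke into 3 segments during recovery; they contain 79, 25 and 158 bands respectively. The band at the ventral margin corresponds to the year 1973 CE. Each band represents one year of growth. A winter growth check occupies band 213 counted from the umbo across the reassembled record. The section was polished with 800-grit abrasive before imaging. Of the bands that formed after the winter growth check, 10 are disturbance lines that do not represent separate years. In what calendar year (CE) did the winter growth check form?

Total bands = 79 + 25 + 158 = 262.
262 − 213 = 49 bands lie beyond the winter growth check toward the ventral margin.
Excluding 10 false bands: 49 − 10 = 39.
1973 − 39 = 1934 CE.

1934 CE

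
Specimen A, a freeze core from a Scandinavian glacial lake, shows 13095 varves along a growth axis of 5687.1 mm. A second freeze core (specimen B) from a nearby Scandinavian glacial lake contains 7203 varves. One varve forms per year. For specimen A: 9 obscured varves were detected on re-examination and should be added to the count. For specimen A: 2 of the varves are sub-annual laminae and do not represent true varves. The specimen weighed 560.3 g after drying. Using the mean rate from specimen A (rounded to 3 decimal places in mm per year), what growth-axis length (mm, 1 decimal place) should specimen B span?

3126.1 mm

Specimen A: adjusted count: 13095 − 2 + 9 = 13102 varves.
A: Extension rate ≈ 5687.1 / 13102 = 0.434 mm/yr.
For B, 0.434 mm/year × 7203 years = 3126.1 mm.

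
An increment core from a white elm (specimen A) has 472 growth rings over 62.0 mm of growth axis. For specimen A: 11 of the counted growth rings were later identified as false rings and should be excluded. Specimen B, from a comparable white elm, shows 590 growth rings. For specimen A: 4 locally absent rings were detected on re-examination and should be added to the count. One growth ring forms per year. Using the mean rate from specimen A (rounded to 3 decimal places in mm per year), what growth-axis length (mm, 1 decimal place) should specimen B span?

Specimen A: adjusted count: 472 − 11 + 4 = 465 growth rings.
A: Extension rate ≈ 62.0 / 465 = 0.133 mm/year.
For B, 0.133 mm/year × 590 years = 78.5 mm.

78.5 mm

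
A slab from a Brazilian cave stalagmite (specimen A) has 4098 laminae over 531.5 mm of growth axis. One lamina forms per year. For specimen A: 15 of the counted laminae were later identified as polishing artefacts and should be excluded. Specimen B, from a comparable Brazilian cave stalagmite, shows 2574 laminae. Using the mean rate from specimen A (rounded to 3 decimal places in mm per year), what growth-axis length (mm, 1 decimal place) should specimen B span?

Specimen A: correcting the raw count gives 4098 − 15 = 4083 true laminae.
A: 531.5 mm over 4083 years gives 531.5 / 4083 ≈ 0.130 mm/yr.
B's length ≈ 0.130 × 2574 = 334.6 mm.

334.6 mm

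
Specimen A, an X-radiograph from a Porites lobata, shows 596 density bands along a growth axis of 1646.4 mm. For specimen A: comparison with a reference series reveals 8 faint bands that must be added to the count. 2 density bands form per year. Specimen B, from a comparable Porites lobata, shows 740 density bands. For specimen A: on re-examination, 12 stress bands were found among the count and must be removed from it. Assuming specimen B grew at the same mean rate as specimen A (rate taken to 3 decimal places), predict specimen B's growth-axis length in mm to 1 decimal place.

Specimen A: adjusted count: 596 − 12 + 8 = 592 density bands.
Specimen A: 592 density bands at 2 per year is 592 / 2 = 296 years.
A: Extension rate ≈ 1646.4 / 296 = 5.562 mm/yr.
Specimen B: with 2 density bands per year, 740 / 2 = 370 years. Length of B = 5.562 × 370 = 2057.9 mm.

2057.9 mm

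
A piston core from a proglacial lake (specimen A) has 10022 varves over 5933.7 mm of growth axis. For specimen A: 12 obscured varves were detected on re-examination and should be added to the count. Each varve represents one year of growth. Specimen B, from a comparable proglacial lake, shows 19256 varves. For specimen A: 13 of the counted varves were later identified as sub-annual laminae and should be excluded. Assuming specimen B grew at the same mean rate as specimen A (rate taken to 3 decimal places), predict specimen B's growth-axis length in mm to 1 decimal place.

Specimen A: adjusted count: 10022 − 13 + 12 = 10021 varves.
A: Extension rate ≈ 5933.7 / 10021 = 0.592 mm per year.
Length of B = 0.592 × 19256 = 11399.6 mm.

11399.6 mm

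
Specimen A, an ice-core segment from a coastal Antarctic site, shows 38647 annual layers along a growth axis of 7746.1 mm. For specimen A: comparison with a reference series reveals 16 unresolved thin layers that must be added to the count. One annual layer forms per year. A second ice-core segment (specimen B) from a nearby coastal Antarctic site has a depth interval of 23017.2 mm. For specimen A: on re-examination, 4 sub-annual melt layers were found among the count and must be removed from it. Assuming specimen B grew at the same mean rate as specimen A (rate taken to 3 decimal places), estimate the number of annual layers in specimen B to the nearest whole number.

Specimen A: correcting the raw count gives 38647 − 4 + 16 = 38659 true annual layers.
A: Extension rate ≈ 7746.1 / 38659 = 0.200 mm/year.
B spans 23017.2 / 0.200 = 115086.00 years ≈ 115086 annual layers.

115086 annual layers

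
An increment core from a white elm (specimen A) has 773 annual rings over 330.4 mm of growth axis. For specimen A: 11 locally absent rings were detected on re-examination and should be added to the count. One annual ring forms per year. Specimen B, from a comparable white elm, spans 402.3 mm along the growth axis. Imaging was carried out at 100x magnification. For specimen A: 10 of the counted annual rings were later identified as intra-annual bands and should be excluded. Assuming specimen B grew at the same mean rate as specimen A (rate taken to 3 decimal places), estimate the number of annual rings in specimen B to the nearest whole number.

942 annual rings

Specimen A: adjusted count: 773 − 10 + 11 = 774 annual rings.
A: Mean rate = 330.4 mm / 774 years ≈ 0.427 mm/yr.
For B, 402.3 / 0.427 = 942.15 years ≈ 942 annual rings.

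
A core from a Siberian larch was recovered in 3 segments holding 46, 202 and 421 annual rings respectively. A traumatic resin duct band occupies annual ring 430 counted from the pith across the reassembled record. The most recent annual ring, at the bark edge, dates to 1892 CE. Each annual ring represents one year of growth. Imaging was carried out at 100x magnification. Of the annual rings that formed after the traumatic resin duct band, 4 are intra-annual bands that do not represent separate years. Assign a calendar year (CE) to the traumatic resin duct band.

Total annual rings = 46 + 202 + 421 = 669.
669 − 430 = 239 annual rings lie beyond the traumatic resin duct band toward the bark edge.
Excluding 4 false annual rings: 239 − 4 = 235.
Counting back 235 years from 1892 CE places the traumatic resin duct band in 1892 − 235 = 1657 CE.

1657 CE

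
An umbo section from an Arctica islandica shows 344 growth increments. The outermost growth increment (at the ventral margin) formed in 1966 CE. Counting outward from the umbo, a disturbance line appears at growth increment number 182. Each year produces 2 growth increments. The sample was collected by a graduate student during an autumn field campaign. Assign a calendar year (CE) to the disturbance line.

The disturbance line sits at growth increment 182 from the umbo, so 344 − 182 = 162 growth increments formed after it.
162 growth increments at 2 per year is 162 / 2 = 81 years.
Counting back 81 years from 1966 CE places the disturbance line in 1966 − 81 = 1885 CE.

1885 CE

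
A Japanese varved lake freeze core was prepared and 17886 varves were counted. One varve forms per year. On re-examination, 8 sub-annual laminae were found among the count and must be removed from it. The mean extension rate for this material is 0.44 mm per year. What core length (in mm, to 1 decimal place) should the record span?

7866.3 mm

Correcting the raw count gives 17886 − 8 = 17878 true varves.
Length ≈ 0.44 × 17878 = 7866.3 mm.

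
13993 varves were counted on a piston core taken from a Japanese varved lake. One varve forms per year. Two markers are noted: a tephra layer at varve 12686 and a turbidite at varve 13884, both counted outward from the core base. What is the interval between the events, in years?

1198 yr

13884 − 12686 = 1198 varves lie between the two events.
One varve per year makes the interval 1198 years.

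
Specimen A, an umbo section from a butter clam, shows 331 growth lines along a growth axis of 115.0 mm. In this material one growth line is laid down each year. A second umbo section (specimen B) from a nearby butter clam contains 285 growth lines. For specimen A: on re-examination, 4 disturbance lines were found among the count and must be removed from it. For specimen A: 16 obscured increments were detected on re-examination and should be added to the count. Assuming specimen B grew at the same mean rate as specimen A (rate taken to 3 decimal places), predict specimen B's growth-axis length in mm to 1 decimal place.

Specimen A: correcting the raw count gives 331 − 4 + 16 = 343 true growth lines.
A: Extension rate ≈ 115.0 / 343 = 0.335 mm/year.
For B, 0.335 mm/year × 285 years = 95.5 mm.

95.5 mm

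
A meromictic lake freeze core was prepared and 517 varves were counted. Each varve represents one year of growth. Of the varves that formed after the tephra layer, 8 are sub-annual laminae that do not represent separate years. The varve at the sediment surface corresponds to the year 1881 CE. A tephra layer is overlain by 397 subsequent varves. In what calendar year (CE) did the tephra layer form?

397 varves post-date the tephra layer.
Removing the 8 false varves leaves 397 − 8 = 389 true varves beyond the tephra layer.
Counting back 389 years from 1881 CE places the tephra layer in 1881 − 389 = 1492 CE.

1492 CE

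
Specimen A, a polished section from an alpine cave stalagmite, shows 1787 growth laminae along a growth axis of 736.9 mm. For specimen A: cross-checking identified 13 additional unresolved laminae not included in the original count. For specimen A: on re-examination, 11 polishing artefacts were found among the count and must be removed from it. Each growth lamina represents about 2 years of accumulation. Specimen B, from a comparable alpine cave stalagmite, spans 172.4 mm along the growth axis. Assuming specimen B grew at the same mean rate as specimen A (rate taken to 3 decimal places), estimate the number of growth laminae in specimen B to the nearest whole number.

418 growth laminae

Specimen A: adjusted count: 1787 − 11 + 13 = 1789 growth laminae.
Specimen A: 1789 growth laminae at 2 years each span 1789 × 2 = 3578 years.
A: 736.9 mm over 3578 years gives 736.9 / 3578 ≈ 0.206 mm/year.
Specimen B: 172.4 mm / 0.206 mm per year = 836.89 years; at 2 years per growth lamina that is 836.89 / 2 ≈ 418 growth laminae.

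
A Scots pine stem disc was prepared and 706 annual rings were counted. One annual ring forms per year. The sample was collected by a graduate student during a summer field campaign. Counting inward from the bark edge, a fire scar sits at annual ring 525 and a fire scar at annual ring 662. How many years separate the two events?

The two markers are separated by 662 − 525 = 137 annual rings.
That is 137 years at one annual ring per year.

137 yr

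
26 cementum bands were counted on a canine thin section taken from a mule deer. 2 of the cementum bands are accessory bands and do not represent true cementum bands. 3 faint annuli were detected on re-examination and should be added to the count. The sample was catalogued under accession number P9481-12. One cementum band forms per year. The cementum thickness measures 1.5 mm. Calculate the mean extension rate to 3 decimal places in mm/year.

0.056 mm/year

True cementum band count = 26 − 2 + 3 = 27.
Extension rate ≈ 1.5 / 27 = 0.056 mm/year.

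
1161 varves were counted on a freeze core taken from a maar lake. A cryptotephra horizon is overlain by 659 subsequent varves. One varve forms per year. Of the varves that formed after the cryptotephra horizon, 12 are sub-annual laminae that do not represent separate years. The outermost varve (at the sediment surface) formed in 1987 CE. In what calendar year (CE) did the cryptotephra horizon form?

1340 CE

659 varves post-date the cryptotephra horizon.
659 − 12 false = 647 true varves after the cryptotephra horizon.
Counting back 647 years from 1987 CE places the cryptotephra horizon in 1987 − 647 = 1340 CE.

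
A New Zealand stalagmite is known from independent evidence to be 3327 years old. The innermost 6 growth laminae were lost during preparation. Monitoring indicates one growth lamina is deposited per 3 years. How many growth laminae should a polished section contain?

One growth lamina every 3 years means 3327 / 3 = 1109 growth laminae.
1109 − 6 missed = 1103 growth laminae expected in the prepared section.

1103 growth laminae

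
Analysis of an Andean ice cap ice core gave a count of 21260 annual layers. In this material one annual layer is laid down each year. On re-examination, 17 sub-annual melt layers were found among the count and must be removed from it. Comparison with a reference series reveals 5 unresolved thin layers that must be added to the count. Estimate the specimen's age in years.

21248 years

Correcting the raw count gives 21260 − 17 + 5 = 21248 true annual layers.
At one annual layer per year, that is 21248 years.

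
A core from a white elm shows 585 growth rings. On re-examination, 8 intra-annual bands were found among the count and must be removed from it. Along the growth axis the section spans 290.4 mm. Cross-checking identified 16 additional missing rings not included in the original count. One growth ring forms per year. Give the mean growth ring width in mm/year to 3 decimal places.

0.490 mm/year

Adjusted count: 585 − 8 + 16 = 593 growth rings.
Mean rate = 290.4 mm / 593 years ≈ 0.490 mm/year.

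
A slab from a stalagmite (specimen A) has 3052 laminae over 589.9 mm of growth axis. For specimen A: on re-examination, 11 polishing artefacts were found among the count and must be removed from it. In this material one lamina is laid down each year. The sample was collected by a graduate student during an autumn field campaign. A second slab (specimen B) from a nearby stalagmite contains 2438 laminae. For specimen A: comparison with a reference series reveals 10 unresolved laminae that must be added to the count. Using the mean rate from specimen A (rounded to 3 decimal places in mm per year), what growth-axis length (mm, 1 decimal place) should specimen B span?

Specimen A: adjusted count: 3052 − 11 + 10 = 3051 laminae.
A: 589.9 mm over 3051 years gives 589.9 / 3051 ≈ 0.193 mm/year.
Length of B = 0.193 × 2438 = 470.5 mm.

470.5 mm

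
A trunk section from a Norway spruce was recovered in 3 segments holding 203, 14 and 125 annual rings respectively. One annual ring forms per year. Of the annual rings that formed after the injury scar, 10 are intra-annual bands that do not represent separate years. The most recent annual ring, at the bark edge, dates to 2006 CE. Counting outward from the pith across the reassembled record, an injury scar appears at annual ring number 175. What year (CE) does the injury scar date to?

Total annual rings = 203 + 14 + 125 = 342.
Between annual ring 175 and the bark edge there are 342 − 175 = 167 annual rings.
Excluding 10 false annual rings: 167 − 10 = 157.
Counting back 157 years from 2006 CE places the injury scar in 2006 − 157 = 1849 CE.

1849 CE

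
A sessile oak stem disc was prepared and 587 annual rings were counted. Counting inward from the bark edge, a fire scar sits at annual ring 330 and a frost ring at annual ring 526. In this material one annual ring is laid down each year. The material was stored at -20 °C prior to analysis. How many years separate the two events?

196 years

Separation: 526 − 330 = 196 annual rings.
One annual ring per year makes the interval 196 years.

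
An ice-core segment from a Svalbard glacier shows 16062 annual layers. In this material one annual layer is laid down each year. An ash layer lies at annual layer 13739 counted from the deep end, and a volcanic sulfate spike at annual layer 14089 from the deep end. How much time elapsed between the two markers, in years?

350 years

14089 − 13739 = 350 annual layers lie between the two events.
At one annual layer per year, 350 years elapsed between them.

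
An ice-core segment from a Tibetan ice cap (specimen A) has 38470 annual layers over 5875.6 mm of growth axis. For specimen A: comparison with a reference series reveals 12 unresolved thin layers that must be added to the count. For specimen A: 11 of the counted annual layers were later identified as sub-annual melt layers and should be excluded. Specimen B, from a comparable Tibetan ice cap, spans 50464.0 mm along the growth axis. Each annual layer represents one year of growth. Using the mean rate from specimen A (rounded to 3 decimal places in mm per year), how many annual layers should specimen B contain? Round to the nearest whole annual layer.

329830 annual layers

Specimen A: correcting the raw count gives 38470 − 11 + 12 = 38471 true annual layers.
A: Extension rate ≈ 5875.6 / 38471 = 0.153 mm per year.
Specimen B: 50464.0 mm / 0.153 mm per year = 329830.07 years ≈ 329830 annual layers.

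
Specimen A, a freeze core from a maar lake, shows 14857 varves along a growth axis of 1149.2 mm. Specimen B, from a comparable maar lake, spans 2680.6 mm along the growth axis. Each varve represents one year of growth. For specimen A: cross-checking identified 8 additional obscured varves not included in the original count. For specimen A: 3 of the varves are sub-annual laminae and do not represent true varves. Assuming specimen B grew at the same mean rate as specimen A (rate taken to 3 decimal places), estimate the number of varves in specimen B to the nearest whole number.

Specimen A: correcting the raw count gives 14857 − 3 + 8 = 14862 true varves.
A: 1149.2 mm over 14862 years gives 1149.2 / 14862 ≈ 0.077 mm/year.
Specimen B: 2680.6 mm / 0.077 mm per year = 34812.99 years ≈ 34813 varves.

34813 varves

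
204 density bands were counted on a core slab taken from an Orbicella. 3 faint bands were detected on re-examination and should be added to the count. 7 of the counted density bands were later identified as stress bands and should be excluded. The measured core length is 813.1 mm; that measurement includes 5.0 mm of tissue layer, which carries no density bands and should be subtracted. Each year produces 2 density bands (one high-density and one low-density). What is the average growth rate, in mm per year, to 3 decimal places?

8.081 mm per year

True density band count = 204 − 7 + 3 = 200.
Dividing by 2 density bands per year: 200 / 2 = 100 years.
Net length = 813.1 − 5.0 = 808.1 mm.
808.1 mm over 100 years gives 808.1 / 100 ≈ 8.081 mm per year.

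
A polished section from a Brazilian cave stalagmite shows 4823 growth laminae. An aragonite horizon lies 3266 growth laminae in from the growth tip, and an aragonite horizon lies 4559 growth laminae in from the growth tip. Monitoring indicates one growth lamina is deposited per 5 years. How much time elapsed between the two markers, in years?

6465 years

Separation: 4559 − 3266 = 1293 growth laminae.
Multiplying by 5 years per growth lamina: 1293 × 5 = 6465 years.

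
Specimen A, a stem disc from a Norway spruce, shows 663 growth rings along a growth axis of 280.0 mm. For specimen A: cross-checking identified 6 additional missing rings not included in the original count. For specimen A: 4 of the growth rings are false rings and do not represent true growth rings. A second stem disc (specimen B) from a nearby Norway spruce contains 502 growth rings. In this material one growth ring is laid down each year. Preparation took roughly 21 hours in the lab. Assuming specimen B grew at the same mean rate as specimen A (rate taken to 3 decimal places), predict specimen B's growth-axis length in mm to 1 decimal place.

211.3 mm

Specimen A: after corrections the count is 663 − 4 + 6 = 665 growth rings.
A: Extension rate ≈ 280.0 / 665 = 0.421 mm per year.
Length of B = 0.421 × 502 = 211.3 mm.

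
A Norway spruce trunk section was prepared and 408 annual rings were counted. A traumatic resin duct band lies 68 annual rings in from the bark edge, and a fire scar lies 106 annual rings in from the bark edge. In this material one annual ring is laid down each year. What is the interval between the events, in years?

38 years

Separation: 106 − 68 = 38 annual rings.
At one annual ring per year, 38 years elapsed between them.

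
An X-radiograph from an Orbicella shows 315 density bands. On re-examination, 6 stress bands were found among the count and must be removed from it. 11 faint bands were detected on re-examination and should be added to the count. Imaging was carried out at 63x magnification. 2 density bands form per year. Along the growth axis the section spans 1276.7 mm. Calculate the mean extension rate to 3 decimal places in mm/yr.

True density band count = 315 − 6 + 11 = 320.
With 2 density bands per year, 320 / 2 = 160 years.
Mean rate = 1276.7 mm / 160 years ≈ 7.979 mm/yr.

7.979 mm/yr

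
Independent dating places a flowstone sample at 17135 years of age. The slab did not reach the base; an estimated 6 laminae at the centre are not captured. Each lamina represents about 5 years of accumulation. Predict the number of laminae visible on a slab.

Expected laminae: 17135 / 5 = 3427.
3427 − 6 missed = 3421 laminae expected in the prepared section.

3421 laminae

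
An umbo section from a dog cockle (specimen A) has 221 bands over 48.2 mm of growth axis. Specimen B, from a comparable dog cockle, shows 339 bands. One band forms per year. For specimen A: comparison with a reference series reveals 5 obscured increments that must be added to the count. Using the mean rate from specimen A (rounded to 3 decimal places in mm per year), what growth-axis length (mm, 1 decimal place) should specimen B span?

72.2 mm

Specimen A: adjusted count: 221 + 5 = 226 bands.
A: Extension rate ≈ 48.2 / 226 = 0.213 mm per year.
For B, 0.213 mm/year × 339 years = 72.2 mm.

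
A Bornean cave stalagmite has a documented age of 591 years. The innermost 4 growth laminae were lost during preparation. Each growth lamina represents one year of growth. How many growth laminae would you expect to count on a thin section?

587 growth laminae

At one growth lamina per year, 591 years correspond to 591 growth laminae.
Less the 4 uncaptured growth laminae: 591 − 4 = 587.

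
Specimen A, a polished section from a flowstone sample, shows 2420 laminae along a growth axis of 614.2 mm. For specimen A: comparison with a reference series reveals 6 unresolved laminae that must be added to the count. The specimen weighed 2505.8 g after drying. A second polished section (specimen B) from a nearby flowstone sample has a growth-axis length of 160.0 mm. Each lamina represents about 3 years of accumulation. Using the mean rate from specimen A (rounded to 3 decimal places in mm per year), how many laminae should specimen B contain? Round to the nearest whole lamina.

Specimen A: adjusted count: 2420 + 6 = 2426 laminae.
Specimen A: multiplying by 3 years per lamina: 2426 × 3 = 7278 years.
A: 614.2 mm over 7278 years gives 614.2 / 7278 ≈ 0.084 mm per year.
B spans 160.0 / 0.084 = 1904.76 years; at 3 years per lamina that is 1904.76 / 3 ≈ 635 laminae.

635 laminae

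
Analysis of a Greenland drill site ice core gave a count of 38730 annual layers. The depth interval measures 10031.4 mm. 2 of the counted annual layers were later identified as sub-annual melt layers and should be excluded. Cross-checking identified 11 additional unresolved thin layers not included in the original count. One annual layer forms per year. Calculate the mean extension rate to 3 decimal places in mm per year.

0.259 mm per year

Adjusted count: 38730 − 2 + 11 = 38739 annual layers.
10031.4 mm over 38739 years gives 10031.4 / 38739 ≈ 0.259 mm per year.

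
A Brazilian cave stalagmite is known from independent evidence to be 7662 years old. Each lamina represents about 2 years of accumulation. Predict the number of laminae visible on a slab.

One lamina every 2 years means 7662 / 2 = 3831 laminae.
So 3831 laminae should be present.

3831 laminae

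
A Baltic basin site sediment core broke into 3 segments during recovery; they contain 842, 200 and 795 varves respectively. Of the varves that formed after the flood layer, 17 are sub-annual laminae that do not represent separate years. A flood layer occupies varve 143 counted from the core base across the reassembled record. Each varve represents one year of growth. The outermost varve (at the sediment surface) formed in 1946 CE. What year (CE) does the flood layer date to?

269 CE

Total varves = 842 + 200 + 795 = 1837.
Between varve 143 and the sediment surface there are 1837 − 143 = 1694 varves.
1694 − 17 false = 1677 true varves after the flood layer.
Counting back 1677 years from 1946 CE places the flood layer in 1946 − 1677 = 269 CE.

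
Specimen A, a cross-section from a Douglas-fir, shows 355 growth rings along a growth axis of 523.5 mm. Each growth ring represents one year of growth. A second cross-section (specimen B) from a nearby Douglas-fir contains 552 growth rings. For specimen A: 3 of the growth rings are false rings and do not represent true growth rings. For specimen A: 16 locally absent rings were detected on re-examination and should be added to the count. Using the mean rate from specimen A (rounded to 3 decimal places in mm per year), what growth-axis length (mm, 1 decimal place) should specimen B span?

Specimen A: adjusted count: 355 − 3 + 16 = 368 growth rings.
A: Extension rate ≈ 523.5 / 368 = 1.423 mm per year.
For B, 1.423 mm/year × 552 years = 785.5 mm.

785.5 mm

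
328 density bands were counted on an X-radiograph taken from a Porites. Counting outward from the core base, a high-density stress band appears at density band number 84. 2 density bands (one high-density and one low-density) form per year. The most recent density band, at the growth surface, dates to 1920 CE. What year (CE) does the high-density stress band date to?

Between density band 84 and the growth surface there are 328 − 84 = 244 density bands.
244 density bands at 2 per year is 244 / 2 = 122 years.
1920 − 122 = 1798 CE.

1798 CE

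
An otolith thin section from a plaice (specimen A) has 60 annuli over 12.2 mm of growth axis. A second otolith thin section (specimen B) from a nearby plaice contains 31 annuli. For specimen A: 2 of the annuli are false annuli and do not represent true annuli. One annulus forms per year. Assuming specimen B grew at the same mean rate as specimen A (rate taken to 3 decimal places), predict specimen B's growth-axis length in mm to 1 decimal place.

6.5 mm

Specimen A: after corrections the count is 60 − 2 = 58 annuli.
A: 12.2 mm over 58 years gives 12.2 / 58 ≈ 0.210 mm/year.
B's length ≈ 0.210 × 31 = 6.5 mm.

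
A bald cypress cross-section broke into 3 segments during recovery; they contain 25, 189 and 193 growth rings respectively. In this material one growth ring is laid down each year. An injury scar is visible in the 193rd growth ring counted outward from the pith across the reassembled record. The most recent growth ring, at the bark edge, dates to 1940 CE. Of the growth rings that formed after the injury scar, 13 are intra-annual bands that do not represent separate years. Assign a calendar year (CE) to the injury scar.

1739 CE

Total growth rings = 25 + 189 + 193 = 407.
The injury scar sits at growth ring 193 from the pith, so 407 − 193 = 214 growth rings formed after it.
214 − 13 false = 201 true growth rings after the injury scar.
1940 − 201 = 1739 CE.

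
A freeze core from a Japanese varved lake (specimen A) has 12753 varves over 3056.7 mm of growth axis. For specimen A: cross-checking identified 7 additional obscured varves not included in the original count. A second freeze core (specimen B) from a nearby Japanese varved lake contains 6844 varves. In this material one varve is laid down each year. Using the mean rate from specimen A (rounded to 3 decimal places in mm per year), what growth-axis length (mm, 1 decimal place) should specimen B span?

Specimen A: correcting the raw count gives 12753 + 7 = 12760 true varves.
A: Mean rate = 3056.7 mm / 12760 years ≈ 0.240 mm/year.
Length of B = 0.240 × 6844 = 1642.6 mm.

1642.6 mm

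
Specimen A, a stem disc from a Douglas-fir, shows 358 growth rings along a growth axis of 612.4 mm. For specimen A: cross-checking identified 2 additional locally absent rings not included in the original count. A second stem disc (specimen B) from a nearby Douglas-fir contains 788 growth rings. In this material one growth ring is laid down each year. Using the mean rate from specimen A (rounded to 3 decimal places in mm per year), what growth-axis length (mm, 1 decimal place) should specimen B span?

1340.4 mm

Specimen A: correcting the raw count gives 358 + 2 = 360 true growth rings.
A: 612.4 mm over 360 years gives 612.4 / 360 ≈ 1.701 mm/year.
B's length ≈ 1.701 × 788 = 1340.4 mm.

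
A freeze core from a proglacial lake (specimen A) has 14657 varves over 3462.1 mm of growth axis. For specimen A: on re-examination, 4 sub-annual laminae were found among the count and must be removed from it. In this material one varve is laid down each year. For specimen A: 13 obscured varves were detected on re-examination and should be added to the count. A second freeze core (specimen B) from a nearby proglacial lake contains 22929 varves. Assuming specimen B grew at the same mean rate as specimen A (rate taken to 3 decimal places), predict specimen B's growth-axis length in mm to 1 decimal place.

5411.2 mm

Specimen A: true varve count = 14657 − 4 + 13 = 14666.
A: Extension rate ≈ 3462.1 / 14666 = 0.236 mm/year.
Length of B = 0.236 × 22929 = 5411.2 mm.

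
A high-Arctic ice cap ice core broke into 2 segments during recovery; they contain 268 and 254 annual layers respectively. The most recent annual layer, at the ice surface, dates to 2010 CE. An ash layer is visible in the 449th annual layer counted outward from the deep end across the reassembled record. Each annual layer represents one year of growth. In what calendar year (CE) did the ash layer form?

Total annual layers = 268 + 254 = 522.
The ash layer sits at annual layer 449 from the deep end, so 522 − 449 = 73 annual layers formed after it.
The annual layer at the ice surface is 2010 CE, so the ash layer dates to 2010 − 73 = 1937 CE.

1937 CE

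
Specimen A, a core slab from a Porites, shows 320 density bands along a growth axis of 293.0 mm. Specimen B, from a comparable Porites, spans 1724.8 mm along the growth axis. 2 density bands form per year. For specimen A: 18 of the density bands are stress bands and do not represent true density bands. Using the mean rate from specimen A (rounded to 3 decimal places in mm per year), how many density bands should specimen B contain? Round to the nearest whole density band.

Specimen A: after corrections the count is 320 − 18 = 302 density bands.
Specimen A: dividing by 2 density bands per year: 302 / 2 = 151 years.
A: Mean rate = 293.0 mm / 151 years ≈ 1.940 mm per year.
Specimen B: 1724.8 mm / 1.940 mm per year = 889.07 years; at 2 density bands per year that is 889.07 × 2 ≈ 1778 density bands.

1778 density bands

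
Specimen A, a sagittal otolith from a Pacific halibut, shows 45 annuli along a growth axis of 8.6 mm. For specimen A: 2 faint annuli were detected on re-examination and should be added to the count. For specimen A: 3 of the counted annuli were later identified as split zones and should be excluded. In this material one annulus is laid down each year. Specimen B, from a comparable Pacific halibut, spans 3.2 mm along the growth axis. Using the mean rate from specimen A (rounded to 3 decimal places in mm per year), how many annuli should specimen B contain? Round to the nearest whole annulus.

Specimen A: true annulus count = 45 − 3 + 2 = 44.
A: Extension rate ≈ 8.6 / 44 = 0.195 mm/year.
B spans 3.2 / 0.195 = 16.41 years ≈ 16 annuli.

16 annuli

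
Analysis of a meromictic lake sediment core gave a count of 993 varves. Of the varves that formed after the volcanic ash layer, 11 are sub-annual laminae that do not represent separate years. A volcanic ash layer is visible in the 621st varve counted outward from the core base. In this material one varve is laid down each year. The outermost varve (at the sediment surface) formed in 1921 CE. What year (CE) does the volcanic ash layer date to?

1560 CE

Between varve 621 and the sediment surface there are 993 − 621 = 372 varves.
372 − 11 false = 361 true varves after the volcanic ash layer.
1921 − 361 = 1560 CE.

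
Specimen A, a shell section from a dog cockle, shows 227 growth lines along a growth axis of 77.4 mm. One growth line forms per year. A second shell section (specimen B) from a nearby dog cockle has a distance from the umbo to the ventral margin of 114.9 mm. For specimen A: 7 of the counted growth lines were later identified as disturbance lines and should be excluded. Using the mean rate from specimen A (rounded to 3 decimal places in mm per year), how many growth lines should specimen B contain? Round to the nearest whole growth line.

326 growth lines

Specimen A: after corrections the count is 227 − 7 = 220 growth lines.
A: 77.4 mm over 220 years gives 77.4 / 220 ≈ 0.352 mm/year.
For B, 114.9 / 0.352 = 326.42 years ≈ 326 growth lines.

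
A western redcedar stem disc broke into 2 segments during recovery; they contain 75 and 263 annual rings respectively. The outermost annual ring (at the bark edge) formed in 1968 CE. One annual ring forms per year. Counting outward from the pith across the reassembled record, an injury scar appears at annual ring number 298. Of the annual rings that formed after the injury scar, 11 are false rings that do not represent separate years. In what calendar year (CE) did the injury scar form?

Total annual rings = 75 + 263 = 338.
338 − 298 = 40 annual rings lie beyond the injury scar toward the bark edge.
Excluding 11 false annual rings: 40 − 11 = 29.
Counting back 29 years from 1968 CE places the injury scar in 1968 − 29 = 1939 CE.

1939 CE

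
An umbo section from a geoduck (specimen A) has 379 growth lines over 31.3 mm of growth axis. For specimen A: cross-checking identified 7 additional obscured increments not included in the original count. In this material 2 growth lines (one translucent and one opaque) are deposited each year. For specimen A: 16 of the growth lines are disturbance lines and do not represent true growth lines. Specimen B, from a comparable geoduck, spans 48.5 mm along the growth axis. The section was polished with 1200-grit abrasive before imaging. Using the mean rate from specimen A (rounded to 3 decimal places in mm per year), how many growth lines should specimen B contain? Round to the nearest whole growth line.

574 growth lines

Specimen A: adjusted count: 379 − 16 + 7 = 370 growth lines.
Specimen A: with 2 growth lines per year, 370 / 2 = 185 years.
A: Mean rate = 31.3 mm / 185 years ≈ 0.169 mm per year.
B spans 48.5 / 0.169 = 286.98 years; at 2 growth lines per year that is 286.98 × 2 ≈ 574 growth lines.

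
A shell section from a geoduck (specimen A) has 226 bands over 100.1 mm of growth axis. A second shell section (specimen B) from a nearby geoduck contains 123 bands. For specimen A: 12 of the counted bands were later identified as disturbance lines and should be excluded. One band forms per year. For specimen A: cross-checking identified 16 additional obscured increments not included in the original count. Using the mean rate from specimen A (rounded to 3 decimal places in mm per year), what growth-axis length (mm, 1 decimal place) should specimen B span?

53.5 mm

Specimen A: after corrections the count is 226 − 12 + 16 = 230 bands.
A: 100.1 mm over 230 years gives 100.1 / 230 ≈ 0.435 mm per year.
Length of B = 0.435 × 123 = 53.5 mm.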